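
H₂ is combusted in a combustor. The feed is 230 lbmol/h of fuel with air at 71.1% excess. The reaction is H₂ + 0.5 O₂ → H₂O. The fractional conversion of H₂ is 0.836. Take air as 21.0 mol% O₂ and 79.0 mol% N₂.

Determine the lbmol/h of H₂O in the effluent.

Stoichiometric O₂ = 0.5 × 230 = 115 lbmol/h; O₂ fed = 115 × 1.711 = 196.8 lbmol/h.
N₂ fed = 196.8 × 79/21 = 740.2 lbmol/h.
Fuel reacted = 0.836 × 230 → ξ = 192.3 lbmol/h.
Outlet (n = n₀ + ν ξ):
  H₂: 230 − 1(192.3) = 37.72
  O₂: 196.8 − 0.5(192.3) = 100.6
  N₂: 740.2 (inert)
  H₂O: 0 + 1(192.3) = 192.3

192 lbmol/h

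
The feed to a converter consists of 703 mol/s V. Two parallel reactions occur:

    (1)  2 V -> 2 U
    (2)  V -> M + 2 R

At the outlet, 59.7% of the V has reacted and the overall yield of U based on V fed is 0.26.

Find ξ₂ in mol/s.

Yield of U: 2ξ₁ / 703 = 0.26 → ξ₁ = 91.39 mol/s.
Conversion of V: 2ξ₁ + 1ξ₂ = 0.597 × 703 = 419.7 → ξ₂ = 236.9 mol/s.
Outlet amounts (n = n₀ + Σ ν·ξ):
  V: 703 − 2(91.39) − 1(236.9) = 283.3
  U: 0 + 2(91.39) = 182.8
  M: 0 + 1(236.9) = 236.9
  R: 0 + 2(236.9) = 473.8

ξ₂ = 237 mol/s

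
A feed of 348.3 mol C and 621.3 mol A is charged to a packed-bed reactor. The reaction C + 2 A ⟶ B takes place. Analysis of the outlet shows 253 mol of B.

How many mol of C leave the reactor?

For B: n = n₀ + 1ξ → 253 = 0 + 1ξ, giving ξ = 253 mol.
Outlet amounts (n = n₀ + ν ξ):
  C: 348.3 − 1(253) = 95.3
  A: 621.3 − 2(253) = 115.3
  B: 0 + 1(253) = 253

95.3 mol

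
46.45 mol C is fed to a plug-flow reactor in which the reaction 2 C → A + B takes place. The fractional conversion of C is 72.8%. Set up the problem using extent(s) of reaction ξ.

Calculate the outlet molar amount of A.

C reacted = 0.728 × 46.45 = 33.82 mol; ν_C = −2, so ξ = 33.82/2 = 16.91 mol.
Outlet amounts (n = n₀ + ν ξ):
  C: 46.45 − 2(16.91) = 12.63
  A: 0 + 1(16.91) = 16.91
  B: 0 + 1(16.91) = 16.91

16.9 mol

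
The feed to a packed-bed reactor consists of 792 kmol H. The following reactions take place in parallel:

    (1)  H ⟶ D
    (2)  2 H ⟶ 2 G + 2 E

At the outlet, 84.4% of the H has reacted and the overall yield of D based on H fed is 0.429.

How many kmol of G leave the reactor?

Yield of D: 1ξ₁ / 792 = 0.429 → ξ₁ = 339.8 kmol.
Conversion of H: 1ξ₁ + 2ξ₂ = 0.844 × 792 = 668.4 → ξ₂ = 164.3 kmol.
Outlet amounts (n = n₀ + Σ ν·ξ):
  H: 792 − 1(339.8) − 2(164.3) = 123.6
  D: 0 + 1(339.8) = 339.8
  G: 0 + 2(164.3) = 328.7
  E: 0 + 2(164.3) = 328.7

329 kmol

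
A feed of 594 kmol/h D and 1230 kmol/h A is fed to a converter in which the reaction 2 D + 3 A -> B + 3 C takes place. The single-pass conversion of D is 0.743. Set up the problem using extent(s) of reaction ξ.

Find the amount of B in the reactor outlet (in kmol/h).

221 kmol/h

D reacted = 0.743 × 594 = 441.3 kmol/h; ν_D = −2, so ξ = 441.3/2 = 220.7 kmol/h.
Outlet amounts (n = n₀ + ν ξ):
  D: 594 − 2(220.7) = 152.7
  A: 1230 − 3(220.7) = 568
  B: 0 + 1(220.7) = 220.7
  C: 0 + 3(220.7) = 662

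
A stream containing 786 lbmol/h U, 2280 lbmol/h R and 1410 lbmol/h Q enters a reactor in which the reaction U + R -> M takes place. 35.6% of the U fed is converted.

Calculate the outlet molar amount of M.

280 lbmol/h

U reacted = 0.356 × 786 = 279.8 lbmol/h; ν_U = −1, so ξ = 279.8/1 = 279.8 lbmol/h.
Outlet amounts (n = n₀ + ν ξ):
  U: 786 − 1(279.8) = 506.2
  R: 2280 − 1(279.8) = 2000
  M: 0 + 1(279.8) = 279.8
  Q: 1410 (inert)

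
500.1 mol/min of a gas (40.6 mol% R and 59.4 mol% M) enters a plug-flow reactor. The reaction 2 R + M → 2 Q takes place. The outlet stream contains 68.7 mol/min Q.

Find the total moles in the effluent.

466 mol/min

For Q: n = n₀ + 2ξ → 68.7 = 0 + 2ξ, giving ξ = 34.35 mol/min.
Outlet amounts (n = n₀ + ν ξ):
  R: 203 − 2(34.35) = 134.3
  M: 297.1 − 1(34.35) = 262.7
  Q: 0 + 2(34.35) = 68.7
Total out = 134.3 + 262.7 + 68.7 = 465.8 mol/min.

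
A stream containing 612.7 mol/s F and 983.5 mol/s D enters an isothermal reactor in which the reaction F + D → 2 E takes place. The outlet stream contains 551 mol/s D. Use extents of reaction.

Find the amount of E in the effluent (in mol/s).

For D: n = n₀ − 1ξ → 551 = 983.5 − 1ξ, giving ξ = 432.5 mol/s.
Outlet amounts (n = n₀ + ν ξ):
  F: 612.7 − 1(432.5) = 180.2
  D: 983.5 − 1(432.5) = 551
  E: 0 + 2(432.5) = 865

865 mol/s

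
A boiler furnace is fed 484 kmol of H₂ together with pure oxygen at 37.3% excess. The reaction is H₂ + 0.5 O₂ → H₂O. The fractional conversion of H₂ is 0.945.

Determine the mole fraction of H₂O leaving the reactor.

0.778

Stoichiometric O₂ = 0.5 × 484 = 242 kmol; O₂ fed = 242 × 1.373 = 332.3 kmol.
Fuel reacted = 0.945 × 484 → ξ = 457.4 kmol.
Outlet (n = n₀ + ν ξ):
  H₂: 484 − 1(457.4) = 26.62
  O₂: 332.3 − 0.5(457.4) = 103.6
  H₂O: 0 + 1(457.4) = 457.4
Total out = 587.6 kmol; y_H₂O = 457.4 / 587.6 = 0.7784.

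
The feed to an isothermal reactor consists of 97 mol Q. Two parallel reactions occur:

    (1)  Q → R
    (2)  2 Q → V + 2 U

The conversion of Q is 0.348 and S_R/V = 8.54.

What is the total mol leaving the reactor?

100 mol

Conversion of Q: Q consumed = 0.348 × 97 = 33.76 mol = 1ξ₁ + 2ξ₂.
Selectivity: 1ξ₁ / (1ξ₂) = 8.54 → ξ₁ = 8.54 ξ₂.
Substitute: (1·8.54 + 2) ξ₂ = 33.76 → ξ₂ = 3.203 mol, ξ₁ = 27.35 mol.
Outlet amounts (n = n₀ + Σ ν·ξ):
  Q: 97 − 1(27.35) − 2(3.203) = 63.24
  R: 0 + 1(27.35) = 27.35
  V: 0 + 1(3.203) = 3.203
  U: 0 + 2(3.203) = 6.405
Total out = 63.24 + 27.35 + 3.203 + 6.405 = 100.2 mol.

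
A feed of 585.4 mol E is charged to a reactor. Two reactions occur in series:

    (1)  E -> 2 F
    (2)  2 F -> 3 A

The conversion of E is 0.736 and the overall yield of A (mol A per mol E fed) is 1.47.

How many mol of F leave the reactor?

Conversion of E: E consumed = 1ξ₁ = 0.736 × 585.4 → ξ₁ = 430.9 mol.
Yield of A: 3ξ₂ / 585.4 = 1.47 → ξ₂ = 286.8 mol.
Outlet amounts (n = n₀ + Σ ν·ξ):
  E: 585.4 − 1(430.9) = 154.5
  F: 0 + 2(430.9) − 2(286.8) = 288
  A: 0 + 3(286.8) = 860.5

288 mol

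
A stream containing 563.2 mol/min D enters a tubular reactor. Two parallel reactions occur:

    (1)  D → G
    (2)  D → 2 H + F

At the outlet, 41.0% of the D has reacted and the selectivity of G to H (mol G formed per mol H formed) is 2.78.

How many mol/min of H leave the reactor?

70.4 mol/min

Conversion of D: D consumed = 0.41 × 563.2 = 230.9 mol/min = 1ξ₁ + 1ξ₂.
Selectivity: 1ξ₁ / (2ξ₂) = 2.78 → ξ₁ = 5.56 ξ₂.
Substitute: (1·5.56 + 1) ξ₂ = 230.9 → ξ₂ = 35.2 mol/min, ξ₁ = 195.7 mol/min.
Outlet amounts (n = n₀ + Σ ν·ξ):
  D: 563.2 − 1(195.7) − 1(35.2) = 332.3
  G: 0 + 1(195.7) = 195.7
  H: 0 + 2(35.2) = 70.4
  F: 0 + 1(35.2) = 35.2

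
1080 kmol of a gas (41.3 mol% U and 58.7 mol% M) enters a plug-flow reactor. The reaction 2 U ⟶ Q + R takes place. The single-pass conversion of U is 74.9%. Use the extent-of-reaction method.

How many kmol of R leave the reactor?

167 kmol

U reacted = 0.749 × 446 = 334.1 kmol; ν_U = −2, so ξ = 334.1/2 = 167 kmol.
Outlet amounts (n = n₀ + ν ξ):
  U: 446 − 2(167) = 112
  Q: 0 + 1(167) = 167
  R: 0 + 1(167) = 167
  M: 634 (inert)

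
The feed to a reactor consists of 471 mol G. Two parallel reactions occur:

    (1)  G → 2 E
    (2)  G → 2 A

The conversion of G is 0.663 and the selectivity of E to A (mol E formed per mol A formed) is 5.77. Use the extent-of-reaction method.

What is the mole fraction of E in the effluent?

Conversion of G: G consumed = 0.663 × 471 = 312.3 mol = 1ξ₁ + 1ξ₂.
Selectivity: 2ξ₁ / (2ξ₂) = 5.77 → ξ₁ = 5.77 ξ₂.
Substitute: (1·5.77 + 1) ξ₂ = 312.3 → ξ₂ = 46.13 mol, ξ₁ = 266.1 mol.
Outlet amounts (n = n₀ + Σ ν·ξ):
  G: 471 − 1(266.1) − 1(46.13) = 158.7
  E: 0 + 2(266.1) = 532.3
  A: 0 + 2(46.13) = 92.25
Total out = 783.3 mol; y_E = 532.3 / 783.3 = 0.6796.

0.68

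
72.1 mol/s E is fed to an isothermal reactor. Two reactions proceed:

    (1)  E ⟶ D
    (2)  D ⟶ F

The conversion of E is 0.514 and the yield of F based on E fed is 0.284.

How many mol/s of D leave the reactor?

Conversion of E: E consumed = 1ξ₁ = 0.514 × 72.1 → ξ₁ = 37.06 mol/s.
Yield of F: 1ξ₂ / 72.1 = 0.284 → ξ₂ = 20.48 mol/s.
Outlet amounts (n = n₀ + Σ ν·ξ):
  E: 72.1 − 1(37.06) = 35.04
  D: 0 + 1(37.06) − 1(20.48) = 16.58
  F: 0 + 1(20.48) = 20.48

16.6 mol/s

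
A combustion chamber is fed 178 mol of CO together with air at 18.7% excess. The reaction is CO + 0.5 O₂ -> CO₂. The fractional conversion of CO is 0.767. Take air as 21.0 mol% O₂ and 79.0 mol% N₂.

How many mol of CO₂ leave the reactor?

Stoichiometric O₂ = 0.5 × 178 = 89 mol; O₂ fed = 89 × 1.187 = 105.6 mol.
N₂ fed = 105.6 × 79/21 = 397.4 mol.
Fuel reacted = 0.767 × 178 → ξ = 136.5 mol.
Outlet (n = n₀ + ν ξ):
  CO: 178 − 1(136.5) = 41.47
  O₂: 105.6 − 0.5(136.5) = 37.38
  N₂: 397.4 (inert)
  CO₂: 0 + 1(136.5) = 136.5

137 mol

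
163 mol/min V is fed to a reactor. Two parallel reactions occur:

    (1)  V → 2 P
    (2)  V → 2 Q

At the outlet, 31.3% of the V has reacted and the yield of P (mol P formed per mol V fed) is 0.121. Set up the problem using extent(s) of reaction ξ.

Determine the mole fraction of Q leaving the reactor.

Yield of P: 2ξ₁ / 163 = 0.121 → ξ₁ = 9.861 mol/min.
Conversion of V: 1ξ₁ + 1ξ₂ = 0.313 × 163 = 51.02 → ξ₂ = 41.16 mol/min.
Outlet amounts (n = n₀ + Σ ν·ξ):
  V: 163 − 1(9.861) − 1(41.16) = 112
  P: 0 + 2(9.861) = 19.72
  Q: 0 + 2(41.16) = 82.31
Total out = 214 mol/min; y_Q = 82.31 / 214 = 0.3846.

0.385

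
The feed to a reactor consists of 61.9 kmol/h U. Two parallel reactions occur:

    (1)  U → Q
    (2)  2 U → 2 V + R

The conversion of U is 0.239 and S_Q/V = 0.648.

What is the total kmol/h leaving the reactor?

Conversion of U: U consumed = 0.239 × 61.9 = 14.79 kmol/h = 1ξ₁ + 2ξ₂.
Selectivity: 1ξ₁ / (2ξ₂) = 0.648 → ξ₁ = 1.296 ξ₂.
Substitute: (1·1.296 + 2) ξ₂ = 14.79 → ξ₂ = 4.489 kmol/h, ξ₁ = 5.817 kmol/h.
Outlet amounts (n = n₀ + Σ ν·ξ):
  U: 61.9 − 1(5.817) − 2(4.489) = 47.11
  Q: 0 + 1(5.817) = 5.817
  V: 0 + 2(4.489) = 8.977
  R: 0 + 1(4.489) = 4.489
Total out = 47.11 + 5.817 + 8.977 + 4.489 = 66.39 kmol/h.

66.4 kmol/h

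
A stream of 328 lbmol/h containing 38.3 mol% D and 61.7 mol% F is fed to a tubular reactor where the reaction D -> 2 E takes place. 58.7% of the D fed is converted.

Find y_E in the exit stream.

D reacted = 0.587 × 125.6 = 73.74 lbmol/h; ν_D = −1, so ξ = 73.74/1 = 73.74 lbmol/h.
Outlet amounts (n = n₀ + ν ξ):
  D: 125.6 − 1(73.74) = 51.88
  E: 0 + 2(73.74) = 147.5
  F: 202.4 (inert)
Total out = 401.7 lbmol/h; y_E = 147.5 / 401.7 = 0.3671.

0.367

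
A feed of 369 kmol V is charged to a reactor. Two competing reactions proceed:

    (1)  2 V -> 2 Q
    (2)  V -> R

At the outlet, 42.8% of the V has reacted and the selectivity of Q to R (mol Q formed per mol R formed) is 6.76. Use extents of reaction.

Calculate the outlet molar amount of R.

Conversion of V: V consumed = 0.428 × 369 = 157.9 kmol = 2ξ₁ + 1ξ₂.
Selectivity: 2ξ₁ / (1ξ₂) = 6.76 → ξ₁ = 3.38 ξ₂.
Substitute: (2·3.38 + 1) ξ₂ = 157.9 → ξ₂ = 20.35 kmol, ξ₁ = 68.79 kmol.
Outlet amounts (n = n₀ + Σ ν·ξ):
  V: 369 − 2(68.79) − 1(20.35) = 211.1
  Q: 0 + 2(68.79) = 137.6
  R: 0 + 1(20.35) = 20.35

20.4 kmol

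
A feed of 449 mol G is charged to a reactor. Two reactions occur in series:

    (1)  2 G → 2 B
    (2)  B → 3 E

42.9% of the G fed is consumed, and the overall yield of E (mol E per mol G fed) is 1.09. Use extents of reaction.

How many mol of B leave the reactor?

Conversion of G: G consumed = 2ξ₁ = 0.429 × 449 → ξ₁ = 96.31 mol.
Yield of E: 3ξ₂ / 449 = 1.09 → ξ₂ = 163.1 mol.
Outlet amounts (n = n₀ + Σ ν·ξ):
  G: 449 − 2(96.31) = 256.4
  B: 0 + 2(96.31) − 1(163.1) = 29.48
  E: 0 + 3(163.1) = 489.4

29.5 mol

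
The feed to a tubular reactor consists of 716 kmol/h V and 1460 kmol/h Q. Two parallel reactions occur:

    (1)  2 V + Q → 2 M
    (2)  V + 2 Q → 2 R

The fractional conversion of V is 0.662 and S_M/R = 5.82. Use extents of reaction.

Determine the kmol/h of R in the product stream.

75 kmol/h

Conversion of V: V consumed = 0.662 × 716 = 474 kmol/h = 2ξ₁ + 1ξ₂.
Selectivity: 2ξ₁ / (2ξ₂) = 5.82 → ξ₁ = 5.82 ξ₂.
Substitute: (2·5.82 + 1) ξ₂ = 474 → ξ₂ = 37.5 kmol/h, ξ₁ = 218.2 kmol/h.
Outlet amounts (n = n₀ + Σ ν·ξ):
  V: 716 − 2(218.2) − 1(37.5) = 242
  Q: 1460 − 1(218.2) − 2(37.5) = 1167
  M: 0 + 2(218.2) = 436.5
  R: 0 + 2(37.5) = 75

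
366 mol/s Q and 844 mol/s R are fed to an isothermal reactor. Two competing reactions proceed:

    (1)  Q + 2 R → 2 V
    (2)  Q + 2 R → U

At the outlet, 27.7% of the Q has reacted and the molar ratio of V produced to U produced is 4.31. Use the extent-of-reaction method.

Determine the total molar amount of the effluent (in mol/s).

Conversion of Q: Q consumed = 0.277 × 366 = 101.4 mol/s = 1ξ₁ + 1ξ₂.
Selectivity: 2ξ₁ / (1ξ₂) = 4.31 → ξ₁ = 2.155 ξ₂.
Substitute: (1·2.155 + 1) ξ₂ = 101.4 → ξ₂ = 32.13 mol/s, ξ₁ = 69.25 mol/s.
Outlet amounts (n = n₀ + Σ ν·ξ):
  Q: 366 − 1(69.25) − 1(32.13) = 264.6
  R: 844 − 2(69.25) − 2(32.13) = 641.2
  V: 0 + 2(69.25) = 138.5
  U: 0 + 1(32.13) = 32.13
Total out = 264.6 + 641.2 + 138.5 + 32.13 = 1076 mol/s.

1080 mol/s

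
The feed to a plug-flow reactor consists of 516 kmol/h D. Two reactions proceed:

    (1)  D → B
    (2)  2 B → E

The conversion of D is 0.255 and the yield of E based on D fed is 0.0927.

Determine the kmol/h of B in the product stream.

35.9 kmol/h

Conversion of D: D consumed = 1ξ₁ = 0.255 × 516 → ξ₁ = 131.6 kmol/h.
Yield of E: 1ξ₂ / 516 = 0.0927 → ξ₂ = 47.83 kmol/h.
Outlet amounts (n = n₀ + Σ ν·ξ):
  D: 516 − 1(131.6) = 384.4
  B: 0 + 1(131.6) − 2(47.83) = 35.91
  E: 0 + 1(47.83) = 47.83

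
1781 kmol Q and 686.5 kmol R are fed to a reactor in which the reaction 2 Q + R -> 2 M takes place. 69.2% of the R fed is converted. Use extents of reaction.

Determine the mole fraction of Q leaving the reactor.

R reacted = 0.692 × 686.5 = 475.1 kmol; ν_R = −1, so ξ = 475.1/1 = 475.1 kmol.
Outlet amounts (n = n₀ + ν ξ):
  Q: 1781 − 2(475.1) = 830.9
  R: 686.5 − 1(475.1) = 211.4
  M: 0 + 2(475.1) = 950.1
Total out = 1992 kmol; y_Q = 830.9 / 1992 = 0.417.

0.417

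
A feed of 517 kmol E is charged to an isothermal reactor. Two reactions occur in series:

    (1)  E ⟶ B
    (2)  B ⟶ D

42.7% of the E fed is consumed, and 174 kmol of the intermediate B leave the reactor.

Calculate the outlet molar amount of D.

46.8 kmol

Conversion of E: E consumed = 1ξ₁ = 0.427 × 517 → ξ₁ = 220.8 kmol.
B balance: n_B = 0 + 1ξ₁ − 1ξ₂ = 174 → ξ₂ = (1·220.8 − 174)/1 = 46.76 kmol.
Outlet amounts (n = n₀ + Σ ν·ξ):
  E: 517 − 1(220.8) = 296.2
  B: 0 + 1(220.8) − 1(46.76) = 174
  D: 0 + 1(46.76) = 46.76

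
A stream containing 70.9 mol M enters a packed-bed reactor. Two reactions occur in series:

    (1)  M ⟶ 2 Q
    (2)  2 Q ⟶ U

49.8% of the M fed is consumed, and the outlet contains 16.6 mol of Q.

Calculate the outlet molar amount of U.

27 mol

Conversion of M: M consumed = 1ξ₁ = 0.498 × 70.9 → ξ₁ = 35.31 mol.
Q balance: n_Q = 0 + 2ξ₁ − 2ξ₂ = 16.6 → ξ₂ = (2·35.31 − 16.6)/2 = 27.01 mol.
Outlet amounts (n = n₀ + Σ ν·ξ):
  M: 70.9 − 1(35.31) = 35.59
  Q: 0 + 2(35.31) − 2(27.01) = 16.6
  U: 0 + 1(27.01) = 27.01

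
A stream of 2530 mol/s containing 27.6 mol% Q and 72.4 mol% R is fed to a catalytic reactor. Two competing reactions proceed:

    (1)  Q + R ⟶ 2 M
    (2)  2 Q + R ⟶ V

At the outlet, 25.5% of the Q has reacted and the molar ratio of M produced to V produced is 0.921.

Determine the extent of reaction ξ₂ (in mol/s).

ξ₂ = 72.4 mol/s

Conversion of Q: Q consumed = 0.255 × 698.3 = 178.1 mol/s = 1ξ₁ + 2ξ₂.
Selectivity: 2ξ₁ / (1ξ₂) = 0.921 → ξ₁ = 0.4605 ξ₂.
Substitute: (1·0.4605 + 2) ξ₂ = 178.1 → ξ₂ = 72.37 mol/s, ξ₁ = 33.33 mol/s.
Outlet amounts (n = n₀ + Σ ν·ξ):
  Q: 698.3 − 1(33.33) − 2(72.37) = 520.2
  R: 1832 − 1(33.33) − 1(72.37) = 1726
  M: 0 + 2(33.33) = 66.65
  V: 0 + 1(72.37) = 72.37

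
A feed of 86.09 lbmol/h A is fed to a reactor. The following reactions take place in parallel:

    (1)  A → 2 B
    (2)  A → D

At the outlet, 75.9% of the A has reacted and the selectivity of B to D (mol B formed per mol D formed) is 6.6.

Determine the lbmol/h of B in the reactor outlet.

100 lbmol/h

Conversion of A: A consumed = 0.759 × 86.09 = 65.34 lbmol/h = 1ξ₁ + 1ξ₂.
Selectivity: 2ξ₁ / (1ξ₂) = 6.6 → ξ₁ = 3.3 ξ₂.
Substitute: (1·3.3 + 1) ξ₂ = 65.34 → ξ₂ = 15.2 lbmol/h, ξ₁ = 50.15 lbmol/h.
Outlet amounts (n = n₀ + Σ ν·ξ):
  A: 86.09 − 1(50.15) − 1(15.2) = 20.75
  B: 0 + 2(50.15) = 100.3
  D: 0 + 1(15.2) = 15.2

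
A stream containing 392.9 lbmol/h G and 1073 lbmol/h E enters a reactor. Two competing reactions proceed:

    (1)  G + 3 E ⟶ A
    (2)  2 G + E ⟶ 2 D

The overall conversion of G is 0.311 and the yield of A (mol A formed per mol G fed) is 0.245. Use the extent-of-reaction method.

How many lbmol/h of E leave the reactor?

Yield of A: 1ξ₁ / 392.9 = 0.245 → ξ₁ = 96.26 lbmol/h.
Conversion of G: 1ξ₁ + 2ξ₂ = 0.311 × 392.9 = 122.2 → ξ₂ = 12.97 lbmol/h.
Outlet amounts (n = n₀ + Σ ν·ξ):
  G: 392.9 − 1(96.26) − 2(12.97) = 270.7
  E: 1073 − 3(96.26) − 1(12.97) = 771.3
  A: 0 + 1(96.26) = 96.26
  D: 0 + 2(12.97) = 25.93

771 lbmol/h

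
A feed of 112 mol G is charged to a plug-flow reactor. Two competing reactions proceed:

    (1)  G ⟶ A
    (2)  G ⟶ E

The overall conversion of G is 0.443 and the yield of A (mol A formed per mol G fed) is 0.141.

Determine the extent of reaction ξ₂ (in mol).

Yield of A: 1ξ₁ / 112 = 0.141 → ξ₁ = 15.79 mol.
Conversion of G: 1ξ₁ + 1ξ₂ = 0.443 × 112 = 49.62 → ξ₂ = 33.82 mol.
Outlet amounts (n = n₀ + Σ ν·ξ):
  G: 112 − 1(15.79) − 1(33.82) = 62.38
  A: 0 + 1(15.79) = 15.79
  E: 0 + 1(33.82) = 33.82

ξ₂ = 33.8 mol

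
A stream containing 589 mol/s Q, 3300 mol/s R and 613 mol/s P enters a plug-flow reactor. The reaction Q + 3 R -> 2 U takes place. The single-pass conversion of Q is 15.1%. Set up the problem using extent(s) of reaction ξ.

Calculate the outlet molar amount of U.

178 mol/s

Q reacted = 0.151 × 589 = 88.94 mol/s; ν_Q = −1, so ξ = 88.94/1 = 88.94 mol/s.
Outlet amounts (n = n₀ + ν ξ):
  Q: 589 − 1(88.94) = 500.1
  R: 3300 − 3(88.94) = 3033
  U: 0 + 2(88.94) = 177.9
  P: 613 (inert)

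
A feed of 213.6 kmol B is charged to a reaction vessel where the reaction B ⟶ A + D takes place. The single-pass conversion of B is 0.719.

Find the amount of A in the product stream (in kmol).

154 kmol

B reacted = 0.719 × 213.6 = 153.6 kmol; ν_B = −1, so ξ = 153.6/1 = 153.6 kmol.
Outlet amounts (n = n₀ + ν ξ):
  B: 213.6 − 1(153.6) = 60.02
  A: 0 + 1(153.6) = 153.6
  D: 0 + 1(153.6) = 153.6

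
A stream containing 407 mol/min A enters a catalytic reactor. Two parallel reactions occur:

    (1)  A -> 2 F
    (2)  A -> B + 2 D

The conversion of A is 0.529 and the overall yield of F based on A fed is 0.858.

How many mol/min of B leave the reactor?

40.7 mol/min

Yield of F: 2ξ₁ / 407 = 0.858 → ξ₁ = 174.6 mol/min.
Conversion of A: 1ξ₁ + 1ξ₂ = 0.529 × 407 = 215.3 → ξ₂ = 40.7 mol/min.
Outlet amounts (n = n₀ + Σ ν·ξ):
  A: 407 − 1(174.6) − 1(40.7) = 191.7
  F: 0 + 2(174.6) = 349.2
  B: 0 + 1(40.7) = 40.7
  D: 0 + 2(40.7) = 81.4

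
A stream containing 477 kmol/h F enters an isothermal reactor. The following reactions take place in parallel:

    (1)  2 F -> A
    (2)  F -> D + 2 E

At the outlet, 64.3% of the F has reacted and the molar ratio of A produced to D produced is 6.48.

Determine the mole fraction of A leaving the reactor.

Conversion of F: F consumed = 0.643 × 477 = 306.7 kmol/h = 2ξ₁ + 1ξ₂.
Selectivity: 1ξ₁ / (1ξ₂) = 6.48 → ξ₁ = 6.48 ξ₂.
Substitute: (2·6.48 + 1) ξ₂ = 306.7 → ξ₂ = 21.97 kmol/h, ξ₁ = 142.4 kmol/h.
Outlet amounts (n = n₀ + Σ ν·ξ):
  F: 477 − 2(142.4) − 1(21.97) = 170.3
  A: 0 + 1(142.4) = 142.4
  D: 0 + 1(21.97) = 21.97
  E: 0 + 2(21.97) = 43.94
Total out = 378.6 kmol/h; y_A = 142.4 / 378.6 = 0.3761.

0.376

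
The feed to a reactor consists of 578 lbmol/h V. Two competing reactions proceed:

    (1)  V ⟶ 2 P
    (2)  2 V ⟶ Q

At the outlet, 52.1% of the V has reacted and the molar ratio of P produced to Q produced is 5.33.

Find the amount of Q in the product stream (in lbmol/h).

64.6 lbmol/h

Conversion of V: V consumed = 0.521 × 578 = 301.1 lbmol/h = 1ξ₁ + 2ξ₂.
Selectivity: 2ξ₁ / (1ξ₂) = 5.33 → ξ₁ = 2.665 ξ₂.
Substitute: (1·2.665 + 2) ξ₂ = 301.1 → ξ₂ = 64.55 lbmol/h, ξ₁ = 172 lbmol/h.
Outlet amounts (n = n₀ + Σ ν·ξ):
  V: 578 − 1(172) − 2(64.55) = 276.9
  P: 0 + 2(172) = 344.1
  Q: 0 + 1(64.55) = 64.55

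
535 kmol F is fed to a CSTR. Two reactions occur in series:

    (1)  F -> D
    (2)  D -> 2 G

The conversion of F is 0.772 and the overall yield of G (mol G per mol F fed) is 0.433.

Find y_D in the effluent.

0.457

Conversion of F: F consumed = 1ξ₁ = 0.772 × 535 → ξ₁ = 413 kmol.
Yield of G: 2ξ₂ / 535 = 0.433 → ξ₂ = 115.8 kmol.
Outlet amounts (n = n₀ + Σ ν·ξ):
  F: 535 − 1(413) = 122
  D: 0 + 1(413) − 1(115.8) = 297.2
  G: 0 + 2(115.8) = 231.7
Total out = 650.8 kmol; y_D = 297.2 / 650.8 = 0.4566.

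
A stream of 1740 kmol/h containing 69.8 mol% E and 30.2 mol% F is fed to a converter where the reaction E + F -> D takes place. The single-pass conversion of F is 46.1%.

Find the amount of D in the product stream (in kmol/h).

242 kmol/h

F reacted = 0.461 × 525.5 = 242.2 kmol/h; ν_F = −1, so ξ = 242.2/1 = 242.2 kmol/h.
Outlet amounts (n = n₀ + ν ξ):
  E: 1215 − 1(242.2) = 972.3
  F: 525.5 − 1(242.2) = 283.2
  D: 0 + 1(242.2) = 242.2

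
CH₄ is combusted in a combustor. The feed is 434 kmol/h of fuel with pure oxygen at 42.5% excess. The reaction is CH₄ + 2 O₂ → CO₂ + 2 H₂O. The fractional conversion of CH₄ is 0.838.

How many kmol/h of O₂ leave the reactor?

Stoichiometric O₂ = 2 × 434 = 868 kmol/h; O₂ fed = 868 × 1.425 = 1237 kmol/h.
Fuel reacted = 0.838 × 434 → ξ = 363.7 kmol/h.
Outlet (n = n₀ + ν ξ):
  CH₄: 434 − 1(363.7) = 70.31
  O₂: 1237 − 2(363.7) = 509.5
  CO₂: 0 + 1(363.7) = 363.7
  H₂O: 0 + 2(363.7) = 727.4

510 kmol/h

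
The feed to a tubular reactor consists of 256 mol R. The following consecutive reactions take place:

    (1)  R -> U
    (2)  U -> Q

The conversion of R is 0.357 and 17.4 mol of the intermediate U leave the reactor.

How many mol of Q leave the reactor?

74 mol

Conversion of R: R consumed = 1ξ₁ = 0.357 × 256 → ξ₁ = 91.39 mol.
U balance: n_U = 0 + 1ξ₁ − 1ξ₂ = 17.4 → ξ₂ = (1·91.39 − 17.4)/1 = 73.99 mol.
Outlet amounts (n = n₀ + Σ ν·ξ):
  R: 256 − 1(91.39) = 164.6
  U: 0 + 1(91.39) − 1(73.99) = 17.4
  Q: 0 + 1(73.99) = 73.99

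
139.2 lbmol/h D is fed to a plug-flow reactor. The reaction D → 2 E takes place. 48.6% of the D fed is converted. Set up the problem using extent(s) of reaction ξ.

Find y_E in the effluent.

0.654

D reacted = 0.486 × 139.2 = 67.65 lbmol/h; ν_D = −1, so ξ = 67.65/1 = 67.65 lbmol/h.
Outlet amounts (n = n₀ + ν ξ):
  D: 139.2 − 1(67.65) = 71.55
  E: 0 + 2(67.65) = 135.3
Total out = 206.9 lbmol/h; y_E = 135.3 / 206.9 = 0.6541.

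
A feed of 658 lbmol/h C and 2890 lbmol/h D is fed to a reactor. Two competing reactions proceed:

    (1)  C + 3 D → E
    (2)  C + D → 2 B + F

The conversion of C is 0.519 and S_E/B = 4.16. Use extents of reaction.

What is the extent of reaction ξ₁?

ξ₁ = 305 lbmol/h

Conversion of C: C consumed = 0.519 × 658 = 341.5 lbmol/h = 1ξ₁ + 1ξ₂.
Selectivity: 1ξ₁ / (2ξ₂) = 4.16 → ξ₁ = 8.32 ξ₂.
Substitute: (1·8.32 + 1) ξ₂ = 341.5 → ξ₂ = 36.64 lbmol/h, ξ₁ = 304.9 lbmol/h.
Outlet amounts (n = n₀ + Σ ν·ξ):
  C: 658 − 1(304.9) − 1(36.64) = 316.5
  D: 2890 − 3(304.9) − 1(36.64) = 1939
  E: 0 + 1(304.9) = 304.9
  B: 0 + 2(36.64) = 73.28
  F: 0 + 1(36.64) = 36.64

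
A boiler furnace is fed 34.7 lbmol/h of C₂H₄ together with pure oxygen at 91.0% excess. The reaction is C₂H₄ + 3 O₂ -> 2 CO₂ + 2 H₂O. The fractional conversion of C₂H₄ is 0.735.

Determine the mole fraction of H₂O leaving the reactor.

0.218

Stoichiometric O₂ = 3 × 34.7 = 104.1 lbmol/h; O₂ fed = 104.1 × 1.910 = 198.8 lbmol/h.
Fuel reacted = 0.735 × 34.7 → ξ = 25.5 lbmol/h.
Outlet (n = n₀ + ν ξ):
  C₂H₄: 34.7 − 1(25.5) = 9.196
  O₂: 198.8 − 3(25.5) = 122.3
  CO₂: 0 + 2(25.5) = 51.01
  H₂O: 0 + 2(25.5) = 51.01
Total out = 233.5 lbmol/h; y_H₂O = 51.01 / 233.5 = 0.2184.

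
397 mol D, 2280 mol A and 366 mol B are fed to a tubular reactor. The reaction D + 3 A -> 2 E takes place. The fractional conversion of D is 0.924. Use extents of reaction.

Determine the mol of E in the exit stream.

734 mol

D reacted = 0.924 × 397 = 366.8 mol; ν_D = −1, so ξ = 366.8/1 = 366.8 mol.
Outlet amounts (n = n₀ + ν ξ):
  D: 397 − 1(366.8) = 30.17
  A: 2280 − 3(366.8) = 1180
  E: 0 + 2(366.8) = 733.7
  B: 366 (inert)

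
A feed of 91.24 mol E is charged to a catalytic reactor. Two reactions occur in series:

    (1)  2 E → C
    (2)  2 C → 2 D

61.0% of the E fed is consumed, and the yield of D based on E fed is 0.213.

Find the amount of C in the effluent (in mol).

Conversion of E: E consumed = 2ξ₁ = 0.61 × 91.24 → ξ₁ = 27.83 mol.
Yield of D: 2ξ₂ / 91.24 = 0.213 → ξ₂ = 9.717 mol.
Outlet amounts (n = n₀ + Σ ν·ξ):
  E: 91.24 − 2(27.83) = 35.58
  C: 0 + 1(27.83) − 2(9.717) = 8.394
  D: 0 + 2(9.717) = 19.43

8.39 mol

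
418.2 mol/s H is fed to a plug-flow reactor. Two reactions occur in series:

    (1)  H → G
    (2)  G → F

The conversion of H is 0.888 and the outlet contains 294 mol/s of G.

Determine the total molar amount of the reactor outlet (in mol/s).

Conversion of H: H consumed = 1ξ₁ = 0.888 × 418.2 → ξ₁ = 371.4 mol/s.
G balance: n_G = 0 + 1ξ₁ − 1ξ₂ = 294 → ξ₂ = (1·371.4 − 294)/1 = 77.36 mol/s.
Outlet amounts (n = n₀ + Σ ν·ξ):
  H: 418.2 − 1(371.4) = 46.84
  G: 0 + 1(371.4) − 1(77.36) = 294
  F: 0 + 1(77.36) = 77.36
Total out = 46.84 + 294 + 77.36 = 418.2 mol/s.

418 mol/s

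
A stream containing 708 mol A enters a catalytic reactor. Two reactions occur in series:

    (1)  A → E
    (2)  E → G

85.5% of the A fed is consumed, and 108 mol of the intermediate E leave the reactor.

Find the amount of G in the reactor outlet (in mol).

497 mol

Conversion of A: A consumed = 1ξ₁ = 0.855 × 708 → ξ₁ = 605.3 mol.
E balance: n_E = 0 + 1ξ₁ − 1ξ₂ = 108 → ξ₂ = (1·605.3 − 108)/1 = 497.3 mol.
Outlet amounts (n = n₀ + Σ ν·ξ):
  A: 708 − 1(605.3) = 102.7
  E: 0 + 1(605.3) − 1(497.3) = 108
  G: 0 + 1(497.3) = 497.3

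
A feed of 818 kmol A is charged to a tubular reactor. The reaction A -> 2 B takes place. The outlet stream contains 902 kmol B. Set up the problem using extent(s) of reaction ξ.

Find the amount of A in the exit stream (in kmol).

For B: n = n₀ + 2ξ → 902 = 0 + 2ξ, giving ξ = 451 kmol.
Outlet amounts (n = n₀ + ν ξ):
  A: 818 − 1(451) = 367
  B: 0 + 2(451) = 902

367 kmol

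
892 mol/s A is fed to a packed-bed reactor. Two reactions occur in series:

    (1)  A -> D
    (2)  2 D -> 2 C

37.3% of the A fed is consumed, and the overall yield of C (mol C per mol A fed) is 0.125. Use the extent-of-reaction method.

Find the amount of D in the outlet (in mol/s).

Conversion of A: A consumed = 1ξ₁ = 0.373 × 892 → ξ₁ = 332.7 mol/s.
Yield of C: 2ξ₂ / 892 = 0.125 → ξ₂ = 55.75 mol/s.
Outlet amounts (n = n₀ + Σ ν·ξ):
  A: 892 − 1(332.7) = 559.3
  D: 0 + 1(332.7) − 2(55.75) = 221.2
  C: 0 + 2(55.75) = 111.5

221 mol/s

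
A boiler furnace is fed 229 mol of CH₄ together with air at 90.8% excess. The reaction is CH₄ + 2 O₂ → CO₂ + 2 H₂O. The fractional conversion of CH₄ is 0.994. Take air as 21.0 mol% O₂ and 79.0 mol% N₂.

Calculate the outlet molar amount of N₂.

Stoichiometric O₂ = 2 × 229 = 458 mol; O₂ fed = 458 × 1.908 = 873.9 mol.
N₂ fed = 873.9 × 79/21 = 3287 mol.
Fuel reacted = 0.994 × 229 → ξ = 227.6 mol.
Outlet (n = n₀ + ν ξ):
  CH₄: 229 − 1(227.6) = 1.374
  O₂: 873.9 − 2(227.6) = 418.6
  N₂: 3287 (inert)
  CO₂: 0 + 1(227.6) = 227.6
  H₂O: 0 + 2(227.6) = 455.3

3290 mol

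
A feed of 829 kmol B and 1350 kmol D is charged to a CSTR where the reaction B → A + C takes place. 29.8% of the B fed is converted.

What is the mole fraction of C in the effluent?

0.102

B reacted = 0.298 × 829 = 247 kmol; ν_B = −1, so ξ = 247/1 = 247 kmol.
Outlet amounts (n = n₀ + ν ξ):
  B: 829 − 1(247) = 582
  A: 0 + 1(247) = 247
  C: 0 + 1(247) = 247
  D: 1350 (inert)
Total out = 2426 kmol; y_C = 247 / 2426 = 0.1018.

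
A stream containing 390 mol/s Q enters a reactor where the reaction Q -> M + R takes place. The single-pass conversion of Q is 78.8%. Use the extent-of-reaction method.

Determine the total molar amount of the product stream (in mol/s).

697 mol/s

Q reacted = 0.788 × 390 = 307.3 mol/s; ν_Q = −1, so ξ = 307.3/1 = 307.3 mol/s.
Outlet amounts (n = n₀ + ν ξ):
  Q: 390 − 1(307.3) = 82.68
  M: 0 + 1(307.3) = 307.3
  R: 0 + 1(307.3) = 307.3
Total out = 82.68 + 307.3 + 307.3 = 697.3 mol/s.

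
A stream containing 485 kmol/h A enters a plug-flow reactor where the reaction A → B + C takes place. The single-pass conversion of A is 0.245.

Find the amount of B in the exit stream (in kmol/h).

119 kmol/h

A reacted = 0.245 × 485 = 118.8 kmol/h; ν_A = −1, so ξ = 118.8/1 = 118.8 kmol/h.
Outlet amounts (n = n₀ + ν ξ):
  A: 485 − 1(118.8) = 366.2
  B: 0 + 1(118.8) = 118.8
  C: 0 + 1(118.8) = 118.8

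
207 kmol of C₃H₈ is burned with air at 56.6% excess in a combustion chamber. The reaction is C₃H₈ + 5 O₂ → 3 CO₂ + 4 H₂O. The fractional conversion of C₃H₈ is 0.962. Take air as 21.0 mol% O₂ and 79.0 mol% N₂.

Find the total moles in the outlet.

Stoichiometric O₂ = 5 × 207 = 1035 kmol; O₂ fed = 1035 × 1.566 = 1621 kmol.
N₂ fed = 1621 × 79/21 = 6097 kmol.
Fuel reacted = 0.962 × 207 → ξ = 199.1 kmol.
Outlet (n = n₀ + ν ξ):
  C₃H₈: 207 − 1(199.1) = 7.866
  O₂: 1621 − 5(199.1) = 625.1
  N₂: 6097 (inert)
  CO₂: 0 + 3(199.1) = 597.4
  H₂O: 0 + 4(199.1) = 796.5
Total out = 7.866 + 625.1 + 6097 + 597.4 + 796.5 = 8124 kmol.

8120 kmol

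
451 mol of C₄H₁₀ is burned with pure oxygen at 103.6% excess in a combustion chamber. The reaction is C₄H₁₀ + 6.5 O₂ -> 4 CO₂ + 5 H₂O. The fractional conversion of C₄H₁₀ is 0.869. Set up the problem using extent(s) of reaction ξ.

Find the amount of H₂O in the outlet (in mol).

1960 mol

Stoichiometric O₂ = 6.5 × 451 = 2932 mol; O₂ fed = 2932 × 2.036 = 5969 mol.
Fuel reacted = 0.869 × 451 → ξ = 391.9 mol.
Outlet (n = n₀ + ν ξ):
  C₄H₁₀: 451 − 1(391.9) = 59.08
  O₂: 5969 − 6.5(391.9) = 3421
  CO₂: 0 + 4(391.9) = 1568
  H₂O: 0 + 5(391.9) = 1960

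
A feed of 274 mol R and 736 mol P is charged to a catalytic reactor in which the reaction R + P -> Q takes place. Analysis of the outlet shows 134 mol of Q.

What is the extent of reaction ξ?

ξ = 134 mol

For Q: n = n₀ + 1ξ → 134 = 0 + 1ξ, giving ξ = 134 mol.
Outlet amounts (n = n₀ + ν ξ):
  R: 274 − 1(134) = 140
  P: 736 − 1(134) = 602
  Q: 0 + 1(134) = 134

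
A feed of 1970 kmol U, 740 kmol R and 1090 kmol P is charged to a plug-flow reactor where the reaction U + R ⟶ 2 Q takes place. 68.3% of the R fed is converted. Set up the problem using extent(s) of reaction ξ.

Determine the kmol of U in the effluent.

R reacted = 0.683 × 740 = 505.4 kmol; ν_R = −1, so ξ = 505.4/1 = 505.4 kmol.
Outlet amounts (n = n₀ + ν ξ):
  U: 1970 − 1(505.4) = 1465
  R: 740 − 1(505.4) = 234.6
  Q: 0 + 2(505.4) = 1011
  P: 1090 (inert)

1460 kmol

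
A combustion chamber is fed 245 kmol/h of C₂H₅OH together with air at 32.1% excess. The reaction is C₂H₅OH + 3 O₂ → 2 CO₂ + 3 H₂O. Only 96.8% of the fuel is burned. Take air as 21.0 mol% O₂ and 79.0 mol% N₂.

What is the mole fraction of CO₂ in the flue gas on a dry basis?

Stoichiometric O₂ = 3 × 245 = 735 kmol/h; O₂ fed = 735 × 1.321 = 970.9 kmol/h.
N₂ fed = 970.9 × 79/21 = 3653 kmol/h.
Fuel reacted = 0.968 × 245 → ξ = 237.2 kmol/h.
Outlet (n = n₀ + ν ξ):
  C₂H₅OH: 245 − 1(237.2) = 7.84
  O₂: 970.9 − 3(237.2) = 259.5
  N₂: 3653 (inert)
  CO₂: 0 + 2(237.2) = 474.3
  H₂O: 0 + 3(237.2) = 711.5
Dry total = 4394 kmol/h; y_CO₂ (dry) = 474.3 / 4394 = 0.1079.

0.108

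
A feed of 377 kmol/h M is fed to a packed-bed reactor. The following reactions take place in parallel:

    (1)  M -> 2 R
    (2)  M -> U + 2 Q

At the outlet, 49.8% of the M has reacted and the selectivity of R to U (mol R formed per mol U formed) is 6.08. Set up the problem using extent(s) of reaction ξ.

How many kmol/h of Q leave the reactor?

Conversion of M: M consumed = 0.498 × 377 = 187.7 kmol/h = 1ξ₁ + 1ξ₂.
Selectivity: 2ξ₁ / (1ξ₂) = 6.08 → ξ₁ = 3.04 ξ₂.
Substitute: (1·3.04 + 1) ξ₂ = 187.7 → ξ₂ = 46.47 kmol/h, ξ₁ = 141.3 kmol/h.
Outlet amounts (n = n₀ + Σ ν·ξ):
  M: 377 − 1(141.3) − 1(46.47) = 189.3
  R: 0 + 2(141.3) = 282.5
  U: 0 + 1(46.47) = 46.47
  Q: 0 + 2(46.47) = 92.94

92.9 kmol/h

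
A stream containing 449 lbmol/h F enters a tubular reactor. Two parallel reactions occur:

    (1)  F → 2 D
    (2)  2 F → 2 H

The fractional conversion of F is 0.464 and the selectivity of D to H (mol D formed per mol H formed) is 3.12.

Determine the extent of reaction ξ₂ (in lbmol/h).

Conversion of F: F consumed = 0.464 × 449 = 208.3 lbmol/h = 1ξ₁ + 2ξ₂.
Selectivity: 2ξ₁ / (2ξ₂) = 3.12 → ξ₁ = 3.12 ξ₂.
Substitute: (1·3.12 + 2) ξ₂ = 208.3 → ξ₂ = 40.69 lbmol/h, ξ₁ = 127 lbmol/h.
Outlet amounts (n = n₀ + Σ ν·ξ):
  F: 449 − 1(127) − 2(40.69) = 240.7
  D: 0 + 2(127) = 253.9
  H: 0 + 2(40.69) = 81.38

ξ₂ = 40.7 lbmol/h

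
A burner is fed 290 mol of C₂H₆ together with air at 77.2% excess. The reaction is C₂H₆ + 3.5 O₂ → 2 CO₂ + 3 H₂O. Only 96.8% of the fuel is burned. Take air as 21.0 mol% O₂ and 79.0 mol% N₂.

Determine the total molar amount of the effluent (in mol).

9000 mol

Stoichiometric O₂ = 3.5 × 290 = 1015 mol; O₂ fed = 1015 × 1.772 = 1799 mol.
N₂ fed = 1799 × 79/21 = 6766 mol.
Fuel reacted = 0.968 × 290 → ξ = 280.7 mol.
Outlet (n = n₀ + ν ξ):
  C₂H₆: 290 − 1(280.7) = 9.28
  O₂: 1799 − 3.5(280.7) = 816.1
  N₂: 6766 (inert)
  CO₂: 0 + 2(280.7) = 561.4
  H₂O: 0 + 3(280.7) = 842.2
Total out = 9.28 + 816.1 + 6766 + 561.4 + 842.2 = 8995 mol.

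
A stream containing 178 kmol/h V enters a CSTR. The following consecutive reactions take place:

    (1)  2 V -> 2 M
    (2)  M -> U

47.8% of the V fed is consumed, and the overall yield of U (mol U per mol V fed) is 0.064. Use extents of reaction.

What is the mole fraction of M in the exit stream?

0.414

Conversion of V: V consumed = 2ξ₁ = 0.478 × 178 → ξ₁ = 42.54 kmol/h.
Yield of U: 1ξ₂ / 178 = 0.064 → ξ₂ = 11.39 kmol/h.
Outlet amounts (n = n₀ + Σ ν·ξ):
  V: 178 − 2(42.54) = 92.92
  M: 0 + 2(42.54) − 1(11.39) = 73.69
  U: 0 + 1(11.39) = 11.39
Total out = 178 kmol/h; y_M = 73.69 / 178 = 0.414.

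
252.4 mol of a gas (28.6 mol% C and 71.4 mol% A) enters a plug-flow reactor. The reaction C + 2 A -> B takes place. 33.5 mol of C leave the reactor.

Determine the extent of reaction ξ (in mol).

For C: n = n₀ − 1ξ → 33.5 = 72.19 − 1ξ, giving ξ = 38.69 mol.
Outlet amounts (n = n₀ + ν ξ):
  C: 72.19 − 1(38.69) = 33.5
  A: 180.2 − 2(38.69) = 102.8
  B: 0 + 1(38.69) = 38.69

ξ = 38.7 mol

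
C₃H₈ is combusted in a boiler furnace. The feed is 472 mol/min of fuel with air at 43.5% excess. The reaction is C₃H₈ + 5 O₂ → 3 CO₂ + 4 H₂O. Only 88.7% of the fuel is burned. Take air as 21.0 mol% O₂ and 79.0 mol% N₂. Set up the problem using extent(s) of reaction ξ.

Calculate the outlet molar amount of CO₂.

1260 mol/min

Stoichiometric O₂ = 5 × 472 = 2360 mol/min; O₂ fed = 2360 × 1.435 = 3387 mol/min.
N₂ fed = 3387 × 79/21 = 12740 mol/min.
Fuel reacted = 0.887 × 472 → ξ = 418.7 mol/min.
Outlet (n = n₀ + ν ξ):
  C₃H₈: 472 − 1(418.7) = 53.34
  O₂: 3387 − 5(418.7) = 1293
  N₂: 12740 (inert)
  CO₂: 0 + 3(418.7) = 1256
  H₂O: 0 + 4(418.7) = 1675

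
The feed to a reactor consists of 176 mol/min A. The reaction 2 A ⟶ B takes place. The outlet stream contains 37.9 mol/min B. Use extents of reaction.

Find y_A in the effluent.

For B: n = n₀ + 1ξ → 37.9 = 0 + 1ξ, giving ξ = 37.9 mol/min.
Outlet amounts (n = n₀ + ν ξ):
  A: 176 − 2(37.9) = 100.2
  B: 0 + 1(37.9) = 37.9
Total out = 138.1 mol/min; y_A = 100.2 / 138.1 = 0.7256.

0.726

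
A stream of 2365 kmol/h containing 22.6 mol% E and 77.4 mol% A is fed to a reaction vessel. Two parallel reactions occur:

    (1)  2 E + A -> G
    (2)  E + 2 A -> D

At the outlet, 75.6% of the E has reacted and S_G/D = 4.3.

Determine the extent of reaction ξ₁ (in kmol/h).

Conversion of E: E consumed = 0.756 × 534.5 = 404.1 kmol/h = 2ξ₁ + 1ξ₂.
Selectivity: 1ξ₁ / (1ξ₂) = 4.3 → ξ₁ = 4.3 ξ₂.
Substitute: (2·4.3 + 1) ξ₂ = 404.1 → ξ₂ = 42.09 kmol/h, ξ₁ = 181 kmol/h.
Outlet amounts (n = n₀ + Σ ν·ξ):
  E: 534.5 − 2(181) − 1(42.09) = 130.4
  A: 1831 − 1(181) − 2(42.09) = 1565
  G: 0 + 1(181) = 181
  D: 0 + 1(42.09) = 42.09

ξ₁ = 181 kmol/h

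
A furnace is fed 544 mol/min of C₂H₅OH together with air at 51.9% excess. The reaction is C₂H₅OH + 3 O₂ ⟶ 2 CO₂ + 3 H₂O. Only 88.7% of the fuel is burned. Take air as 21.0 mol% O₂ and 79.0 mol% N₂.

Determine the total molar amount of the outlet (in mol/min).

12800 mol/min

Stoichiometric O₂ = 3 × 544 = 1632 mol/min; O₂ fed = 1632 × 1.519 = 2479 mol/min.
N₂ fed = 2479 × 79/21 = 9326 mol/min.
Fuel reacted = 0.887 × 544 → ξ = 482.5 mol/min.
Outlet (n = n₀ + ν ξ):
  C₂H₅OH: 544 − 1(482.5) = 61.47
  O₂: 2479 − 3(482.5) = 1031
  N₂: 9326 (inert)
  CO₂: 0 + 2(482.5) = 965.1
  H₂O: 0 + 3(482.5) = 1448
Total out = 61.47 + 1031 + 9326 + 965.1 + 1448 = 12830 mol/min.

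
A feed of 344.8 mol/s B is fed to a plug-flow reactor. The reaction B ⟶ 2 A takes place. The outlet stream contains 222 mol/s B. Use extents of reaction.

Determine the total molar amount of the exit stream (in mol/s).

For B: n = n₀ − 1ξ → 222 = 344.8 − 1ξ, giving ξ = 122.8 mol/s.
Outlet amounts (n = n₀ + ν ξ):
  B: 344.8 − 1(122.8) = 222
  A: 0 + 2(122.8) = 245.6
Total out = 222 + 245.6 = 467.6 mol/s.

468 mol/s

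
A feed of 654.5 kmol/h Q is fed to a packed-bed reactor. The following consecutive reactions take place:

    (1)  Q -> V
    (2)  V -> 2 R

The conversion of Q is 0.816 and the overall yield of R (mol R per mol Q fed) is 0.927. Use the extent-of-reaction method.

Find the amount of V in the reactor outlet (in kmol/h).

Conversion of Q: Q consumed = 1ξ₁ = 0.816 × 654.5 → ξ₁ = 534.1 kmol/h.
Yield of R: 2ξ₂ / 654.5 = 0.927 → ξ₂ = 303.4 kmol/h.
Outlet amounts (n = n₀ + Σ ν·ξ):
  Q: 654.5 − 1(534.1) = 120.4
  V: 0 + 1(534.1) − 1(303.4) = 230.7
  R: 0 + 2(303.4) = 606.7

231 kmol/h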